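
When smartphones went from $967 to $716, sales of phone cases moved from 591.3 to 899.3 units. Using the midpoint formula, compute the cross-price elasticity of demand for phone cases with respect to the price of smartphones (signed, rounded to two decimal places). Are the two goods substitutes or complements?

%ΔQ_{phone cases} = (899.3 − 591.3)/avg = 308/745.3 = 0.413256…
%ΔP_{smartphones} = (716 − 967)/avg = -251/841.5 = -0.298276…
E_cross = (308/745.3) / (-251/841.5) = -1.3854…
E_cross < 0 ⇒ the goods are complements.

-1.39; complements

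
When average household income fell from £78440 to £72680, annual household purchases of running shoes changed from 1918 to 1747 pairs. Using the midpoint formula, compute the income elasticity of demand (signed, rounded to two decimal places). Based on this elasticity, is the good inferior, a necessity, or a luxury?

%ΔQ = (1747 − 1918)/[( 1918 + 1747)/2] = -171/1832.5 = -0.093315…
%ΔIncome = (72680 − 78440)/[( 78440 + 72680)/2] = -5760/75560 = -0.076230…
E_income = (-171/1832.5) / (-5760/75560) = 1.2241…
E_income > 1 ⇒ normal good, luxury.

1.22; luxury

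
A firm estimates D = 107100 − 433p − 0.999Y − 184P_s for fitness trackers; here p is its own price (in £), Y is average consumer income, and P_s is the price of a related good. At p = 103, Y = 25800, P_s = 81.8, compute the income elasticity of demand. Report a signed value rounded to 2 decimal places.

-1.19

At the given values, D = 107100 − 433(103) − 0.999(25800) − 184(81.8) = 21675.6.
∂D/∂Y = -0.999.
E = (-0.999) × (25800/21675.6) = -1.1890…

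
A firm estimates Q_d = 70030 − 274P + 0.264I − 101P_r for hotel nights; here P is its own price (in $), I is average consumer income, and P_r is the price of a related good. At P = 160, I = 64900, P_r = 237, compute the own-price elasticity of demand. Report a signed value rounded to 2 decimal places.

-2.26

At the given values, Q_d = 70030 − 274(160) + 0.264(64900) − 101(237) = 19386.6.
∂Q_d/∂P = −274.
E = (-274) × (160/19386.6) = -2.2613…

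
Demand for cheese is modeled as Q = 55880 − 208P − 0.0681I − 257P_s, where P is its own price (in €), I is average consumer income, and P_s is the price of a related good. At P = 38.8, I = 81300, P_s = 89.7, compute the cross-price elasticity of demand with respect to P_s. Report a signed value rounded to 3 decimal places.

-1.199

At the given values, Q = 55880 − 208(38.8) − 0.0681(81300) − 257(89.7) = 19220.17.
∂Q/∂P_s = -257.
E = (-257) × (89.7/19220.17) = -1.19941…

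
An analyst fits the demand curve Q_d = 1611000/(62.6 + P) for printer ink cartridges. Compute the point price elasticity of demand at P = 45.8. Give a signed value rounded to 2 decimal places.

-0.42

dQ_d/dP = −1611000/(62.6 + P)² = -137.1. At P = 45.8, Q_d = 14861.6.
Ed = (dQ_d/dP)·(P/Q_d) = (-137.1) × (45.8/14861.6) = -0.4225…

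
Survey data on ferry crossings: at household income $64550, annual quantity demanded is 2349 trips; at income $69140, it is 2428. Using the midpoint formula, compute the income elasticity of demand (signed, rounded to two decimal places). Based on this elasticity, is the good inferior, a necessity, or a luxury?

0.48; necessity

%ΔQ = (2428 − 2349)/[( 2349 + 2428)/2] = 79/2388.5 = 0.033075…
%ΔIncome = (69140 − 64550)/[( 64550 + 69140)/2] = 4590/66845 = 0.068666…
E_income = (79/2388.5) / (4590/66845) = 0.4816…
0 < E_income < 1 ⇒ normal good, necessity.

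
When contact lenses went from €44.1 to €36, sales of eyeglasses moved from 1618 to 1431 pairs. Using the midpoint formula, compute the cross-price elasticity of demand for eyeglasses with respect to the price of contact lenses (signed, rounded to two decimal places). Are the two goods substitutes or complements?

%ΔQ_{eyeglasses} = (1431 − 1618)/avg = -187/1524.5 = -0.122663…
%ΔP_{contact lenses} = (36 − 44.1)/avg = -8.1/40.05 = -0.202247…
E_cross = (-187/1524.5) / (-8.1/40.05) = 0.6065…
E_cross > 0 ⇒ the goods are substitutes.

0.61; substitutes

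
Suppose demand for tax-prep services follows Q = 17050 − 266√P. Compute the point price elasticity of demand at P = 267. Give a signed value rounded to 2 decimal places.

dQ/dP = −266/(2√P) = -8.13947. At P = 267, Q = 12703.5.
Ed = (dQ/dP)·(P/Q) = (-8.13947) × (267/12703.5) = -0.1710…

-0.17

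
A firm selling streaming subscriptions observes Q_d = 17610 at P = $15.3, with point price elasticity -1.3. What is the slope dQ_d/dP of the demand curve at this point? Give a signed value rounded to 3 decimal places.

-1496.275

Ed = (dQ_d/dP)·(P/Q_d) ⇒ dQ_d/dP = Ed·Q_d/P = (-1.3)·17610/15.3 = -1496.27450…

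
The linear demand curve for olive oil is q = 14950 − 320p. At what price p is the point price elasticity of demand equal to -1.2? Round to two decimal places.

25.48

Ed = −320p/(14950 − 320p). Set this equal to -1.2:
320p = 1.2·(14950 − 320p) ⇒ 320p(1 + 1.2) = 1.2·14950
p = 1.2·14950 / (320·2.2) = 25.4829…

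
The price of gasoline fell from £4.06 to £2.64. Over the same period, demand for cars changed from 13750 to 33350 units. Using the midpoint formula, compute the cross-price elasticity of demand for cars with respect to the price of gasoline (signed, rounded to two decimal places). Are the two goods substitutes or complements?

-1.96; complements

%ΔQ_{cars} = (33350 − 13750)/avg = 19600/23550 = 0.832271…
%ΔP_{gasoline} = (2.64 − 4.06)/avg = -1.42/3.35 = -0.423880…
E_cross = (19600/23550) / (-1.42/3.35) = -1.9634…
E_cross < 0 ⇒ the goods are complements.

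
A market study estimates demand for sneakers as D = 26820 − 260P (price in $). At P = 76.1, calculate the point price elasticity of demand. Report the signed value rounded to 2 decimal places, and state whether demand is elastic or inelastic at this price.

-2.81; elastic

dD/dP = −260. At P = 76.1, D = 26820 − 260(76.1) = 7034.
Ed = (dD/dP)·(P/D) = −260 × (76.1/7034) = -2.8129…
|Ed| = 2.81 > 1, so demand is elastic.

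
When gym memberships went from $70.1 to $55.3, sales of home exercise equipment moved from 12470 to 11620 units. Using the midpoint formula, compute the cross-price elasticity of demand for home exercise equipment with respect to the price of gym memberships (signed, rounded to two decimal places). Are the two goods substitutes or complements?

%ΔQ_{home exercise equipment} = (11620 − 12470)/avg = -850/12045 = -0.070568…
%ΔP_{gym memberships} = (55.3 − 70.1)/avg = -14.8/62.7 = -0.236044…
E_cross = (-850/12045) / (-14.8/62.7) = 0.2989…
E_cross > 0 ⇒ the goods are substitutes.

0.30; substitutes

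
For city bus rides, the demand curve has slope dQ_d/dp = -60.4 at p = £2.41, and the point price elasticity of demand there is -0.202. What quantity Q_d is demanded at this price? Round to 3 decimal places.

720.614

Ed = (dQ_d/dp)·(p/Q_d) ⇒ Q_d = (dQ_d/dp)·p/Ed = (-60.4)·2.41/(-0.202) = 720.61386…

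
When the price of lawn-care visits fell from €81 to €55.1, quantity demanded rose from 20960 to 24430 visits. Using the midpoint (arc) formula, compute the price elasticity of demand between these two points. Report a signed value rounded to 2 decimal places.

%ΔQ = (24430 − 20960) / [(20960 + 24430)/2] = 3470/22695 = 0.152897…
%ΔP = (55.1 − 81) / [(81 + 55.1)/2] = -25.9/68.05 = -0.380602…
Arc Ed = %ΔQ / %ΔP = (3470/22695) / (-25.9/68.05) = -0.4017…

-0.40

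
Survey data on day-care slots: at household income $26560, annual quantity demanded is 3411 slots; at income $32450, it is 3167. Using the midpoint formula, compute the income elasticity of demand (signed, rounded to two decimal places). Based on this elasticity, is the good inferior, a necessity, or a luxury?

%ΔQ = (3167 − 3411)/[( 3411 + 3167)/2] = -244/3289 = -0.074186…
%ΔIncome = (32450 − 26560)/[( 26560 + 32450)/2] = 5890/29505 = 0.199627…
E_income = (-244/3289) / (5890/29505) = -0.3716…
E_income < 0 ⇒ inferior good.

-0.37; inferior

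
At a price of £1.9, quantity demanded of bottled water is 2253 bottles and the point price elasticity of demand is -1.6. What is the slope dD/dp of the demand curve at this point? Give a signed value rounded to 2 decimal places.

-1897.26

Ed = (dD/dp)·(p/D) ⇒ dD/dp = Ed·D/p = (-1.6)·2253/1.9 = -1897.2631…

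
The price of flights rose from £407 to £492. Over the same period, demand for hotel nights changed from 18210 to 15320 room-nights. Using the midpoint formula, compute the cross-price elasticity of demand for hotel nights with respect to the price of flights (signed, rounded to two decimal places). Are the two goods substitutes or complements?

%ΔQ_{hotel nights} = (15320 − 18210)/avg = -2890/16765 = -0.172382…
%ΔP_{flights} = (492 − 407)/avg = 85/449.5 = 0.189098…
E_cross = (-2890/16765) / (85/449.5) = -0.9116…
E_cross < 0 ⇒ the goods are complements.

-0.91; complements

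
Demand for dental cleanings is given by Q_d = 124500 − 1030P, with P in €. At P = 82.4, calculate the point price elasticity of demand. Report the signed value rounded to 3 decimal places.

dQ_d/dP = −1030. At P = 82.4, Q_d = 124500 − 1030(82.4) = 39628.
Ed = (dQ_d/dP)·(P/Q_d) = −1030 × (82.4/39628) = -2.14171…

-2.142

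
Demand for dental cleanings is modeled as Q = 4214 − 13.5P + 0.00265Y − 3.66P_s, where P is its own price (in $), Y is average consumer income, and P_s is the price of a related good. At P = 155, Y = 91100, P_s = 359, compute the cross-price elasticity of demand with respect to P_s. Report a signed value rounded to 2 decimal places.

-1.25

At the given values, Q = 4214 − 13.5(155) + 0.00265(91100) − 3.66(359) = 1048.975.
∂Q/∂P_s = -3.66.
E = (-3.66) × (359/1048.975) = -1.2525…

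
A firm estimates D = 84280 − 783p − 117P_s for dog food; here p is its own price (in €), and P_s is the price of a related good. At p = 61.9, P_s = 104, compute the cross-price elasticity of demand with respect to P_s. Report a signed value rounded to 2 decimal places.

At the given values, D = 84280 − 783(61.9) − 117(104) = 23644.3.
∂D/∂P_s = -117.
E = (-117) × (104/23644.3) = -0.5146…

-0.51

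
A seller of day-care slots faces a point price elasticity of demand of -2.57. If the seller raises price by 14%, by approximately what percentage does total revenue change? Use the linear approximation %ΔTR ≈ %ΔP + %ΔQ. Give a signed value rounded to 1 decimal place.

%ΔQ ≈ Ed × %ΔP = (-2.57) × (+14%) = -35.9800%
%ΔTR ≈ %ΔP + %ΔQ = (+14%) + (-35.9800%) = -21.9800%

-22.0%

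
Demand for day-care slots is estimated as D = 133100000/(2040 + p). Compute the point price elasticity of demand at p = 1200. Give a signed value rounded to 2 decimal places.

dD/dp = −133100000/(2040 + p)² = -12.6791. At p = 1200, D = 41080.2.
Ed = (dD/dp)·(p/D) = (-12.6791) × (1200/41080.2) = -0.3703…

-0.37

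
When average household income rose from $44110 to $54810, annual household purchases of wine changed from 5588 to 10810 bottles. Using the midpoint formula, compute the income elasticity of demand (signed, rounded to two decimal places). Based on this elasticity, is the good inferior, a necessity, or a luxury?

2.94; luxury

%ΔQ = (10810 − 5588)/[( 5588 + 10810)/2] = 5222/8199 = 0.636906…
%ΔIncome = (54810 − 44110)/[( 44110 + 54810)/2] = 10700/49460 = 0.216336…
E_income = (5222/8199) / (10700/49460) = 2.9440…
E_income > 1 ⇒ normal good, luxury.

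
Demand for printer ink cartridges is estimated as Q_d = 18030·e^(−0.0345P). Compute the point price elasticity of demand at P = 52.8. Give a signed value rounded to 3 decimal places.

-1.822

dQ_d/dP = −0.0345·Q_d = -100.625. At P = 52.8, Q_d = 2916.65.
Ed = (dQ_d/dP)·(P/Q_d) = (-100.625) × (52.8/2916.65) = -1.8216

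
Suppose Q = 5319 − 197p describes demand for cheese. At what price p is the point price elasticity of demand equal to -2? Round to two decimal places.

Ed = −197p/(5319 − 197p). Set this equal to -2:
197p = 2·(5319 − 197p) ⇒ 197p(1 + 2) = 2·5319
p = 2·5319 / (197·3) = 18

18.00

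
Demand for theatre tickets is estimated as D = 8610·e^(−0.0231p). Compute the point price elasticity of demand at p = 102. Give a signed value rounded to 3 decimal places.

dD/dp = −0.0231·D = -18.8508. At p = 102, D = 816.053.
Ed = (dD/dp)·(p/D) = (-18.8508) × (102/816.053) = -2.3562

-2.356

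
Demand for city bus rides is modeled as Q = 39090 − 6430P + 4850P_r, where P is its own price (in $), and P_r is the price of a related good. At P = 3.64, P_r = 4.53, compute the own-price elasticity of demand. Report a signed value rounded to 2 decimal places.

At the given values, Q = 39090 − 6430(3.64) + 4850(4.53) = 37655.3.
∂Q/∂P = −6430.
E = (-6430) × (3.64/37655.3) = -0.6215…

-0.62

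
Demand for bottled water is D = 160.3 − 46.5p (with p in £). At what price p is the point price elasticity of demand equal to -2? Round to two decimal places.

Ed = −46.5p/(160.3 − 46.5p). Set this equal to -2:
46.5p = 2·(160.3 − 46.5p) ⇒ 46.5p(1 + 2) = 2·160.3
p = 2·160.3 / (46.5·3) = 2.2982…

2.30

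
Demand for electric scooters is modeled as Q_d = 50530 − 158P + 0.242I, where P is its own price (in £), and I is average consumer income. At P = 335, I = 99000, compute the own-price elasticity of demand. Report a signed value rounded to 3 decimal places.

-2.455

At the given values, Q_d = 50530 − 158(335) + 0.242(99000) = 21558.
∂Q_d/∂P = −158.
E = (-158) × (335/21558) = -2.45523…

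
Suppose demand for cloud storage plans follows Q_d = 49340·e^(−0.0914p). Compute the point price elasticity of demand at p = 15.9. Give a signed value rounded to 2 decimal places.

dQ_d/dp = −0.0914·Q_d = -1054.39. At p = 15.9, Q_d = 11536.
Ed = (dQ_d/dp)·(p/Q_d) = (-1054.39) × (15.9/11536) = -1.4532…

-1.45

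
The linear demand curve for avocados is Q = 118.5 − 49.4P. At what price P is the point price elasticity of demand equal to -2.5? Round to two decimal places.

Ed = −49.4P/(118.5 − 49.4P). Set this equal to -2.5:
49.4P = 2.5·(118.5 − 49.4P) ⇒ 49.4P(1 + 2.5) = 2.5·118.5
P = 2.5·118.5 / (49.4·3.5) = 1.7134…

1.71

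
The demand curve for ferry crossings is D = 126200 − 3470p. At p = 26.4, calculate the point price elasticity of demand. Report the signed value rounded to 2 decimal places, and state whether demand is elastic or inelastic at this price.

dD/dp = −3470. At p = 26.4, D = 126200 − 3470(26.4) = 34592.
Ed = (dD/dp)·(p/D) = −3470 × (26.4/34592) = -2.6482…
|Ed| = 2.65 > 1, so demand is elastic.

-2.65; elastic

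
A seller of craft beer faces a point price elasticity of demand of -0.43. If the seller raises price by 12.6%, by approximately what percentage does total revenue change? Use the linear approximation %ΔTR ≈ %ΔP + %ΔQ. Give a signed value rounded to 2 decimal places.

%ΔQ ≈ Ed × %ΔP = (-0.43) × (+12.6%) = -5.4180%
%ΔTR ≈ %ΔP + %ΔQ = (+12.6%) + (-5.4180%) = +7.1820%

+7.18%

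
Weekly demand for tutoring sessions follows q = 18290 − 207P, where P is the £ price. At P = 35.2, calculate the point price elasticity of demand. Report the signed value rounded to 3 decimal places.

-0.662

dq/dP = −207. At P = 35.2, q = 18290 − 207(35.2) = 11003.6.
Ed = (dq/dP)·(P/q) = −207 × (35.2/11003.6) = -0.66218…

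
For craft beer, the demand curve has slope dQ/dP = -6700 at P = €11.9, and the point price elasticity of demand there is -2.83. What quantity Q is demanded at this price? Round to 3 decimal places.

28173.145

Ed = (dQ/dP)·(P/Q) ⇒ Q = (dQ/dP)·P/Ed = (-6700)·11.9/(-2.83) = 28173.14487…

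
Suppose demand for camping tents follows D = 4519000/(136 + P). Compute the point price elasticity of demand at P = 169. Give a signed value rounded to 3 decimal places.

dD/dP = −4519000/(136 + P)² = -48.5783. At P = 169, D = 14816.4.
Ed = (dD/dP)·(P/D) = (-48.5783) × (169/14816.4) = -0.55409…

-0.554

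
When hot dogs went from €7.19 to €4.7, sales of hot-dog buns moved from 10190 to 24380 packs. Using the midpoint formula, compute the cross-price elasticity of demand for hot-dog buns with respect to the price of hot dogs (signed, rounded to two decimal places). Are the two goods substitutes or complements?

-1.96; complements

%ΔQ_{hot-dog buns} = (24380 − 10190)/avg = 14190/17285 = 0.820943…
%ΔP_{hot dogs} = (4.7 − 7.19)/avg = -2.49/5.945 = -0.418839…
E_cross = (14190/17285) / (-2.49/5.945) = -1.9600…
E_cross < 0 ⇒ the goods are complements.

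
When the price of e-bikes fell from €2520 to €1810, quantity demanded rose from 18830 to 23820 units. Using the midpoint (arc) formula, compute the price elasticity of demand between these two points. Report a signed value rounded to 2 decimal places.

%ΔQ = (23820 − 18830) / [(18830 + 23820)/2] = 4990/21325 = 0.233997…
%ΔP = (1810 − 2520) / [(2520 + 1810)/2] = -710/2165 = -0.327944…
Arc Ed = %ΔQ / %ΔP = (4990/21325) / (-710/2165) = -0.7135…

-0.71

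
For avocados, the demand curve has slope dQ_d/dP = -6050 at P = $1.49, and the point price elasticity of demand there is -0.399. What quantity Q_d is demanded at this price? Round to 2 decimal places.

Ed = (dQ_d/dP)·(P/Q_d) ⇒ Q_d = (dQ_d/dP)·P/Ed = (-6050)·1.49/(-0.399) = 22592.7318…

22592.73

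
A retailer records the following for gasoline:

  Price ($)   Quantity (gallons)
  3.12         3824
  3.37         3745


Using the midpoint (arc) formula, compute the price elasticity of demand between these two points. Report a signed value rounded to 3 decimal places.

%ΔQ = (3745 − 3824) / [(3824 + 3745)/2] = -79/3784.5 = -0.020874…
%ΔP = (3.37 − 3.12) / [(3.12 + 3.37)/2] = 0.25/3.245 = 0.077041…
Arc Ed = %ΔQ / %ΔP = (-79/3784.5) / (0.25/3.245) = -0.27095…

-0.271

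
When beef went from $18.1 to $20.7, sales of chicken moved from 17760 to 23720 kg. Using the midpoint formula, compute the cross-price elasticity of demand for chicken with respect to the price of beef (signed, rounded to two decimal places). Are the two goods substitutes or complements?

2.14; substitutes

%ΔQ_{chicken} = (23720 − 17760)/avg = 5960/20740 = 0.287367…
%ΔP_{beef} = (20.7 − 18.1)/avg = 2.6/19.4 = 0.134020…
E_cross = (5960/20740) / (2.6/19.4) = 2.1442…
E_cross > 0 ⇒ the goods are substitutes.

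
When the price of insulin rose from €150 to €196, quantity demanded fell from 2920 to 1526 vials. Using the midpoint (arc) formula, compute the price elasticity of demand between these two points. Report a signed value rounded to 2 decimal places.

-2.36

%ΔQ = (1526 − 2920) / [(2920 + 1526)/2] = -1394/2223 = -0.627080…
%ΔP = (196 − 150) / [(150 + 196)/2] = 46/173 = 0.265895…
Arc Ed = %ΔQ / %ΔP = (-1394/2223) / (46/173) = -2.3583…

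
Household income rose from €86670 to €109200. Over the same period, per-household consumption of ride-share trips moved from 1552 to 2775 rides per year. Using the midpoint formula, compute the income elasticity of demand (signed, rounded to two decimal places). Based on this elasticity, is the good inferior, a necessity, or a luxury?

2.46; luxury

%ΔQ = (2775 − 1552)/[( 1552 + 2775)/2] = 1223/2163.5 = 0.565287…
%ΔIncome = (109200 − 86670)/[( 86670 + 109200)/2] = 22530/97935 = 0.230050…
E_income = (1223/2163.5) / (22530/97935) = 2.4572…
E_income > 1 ⇒ normal good, luxury.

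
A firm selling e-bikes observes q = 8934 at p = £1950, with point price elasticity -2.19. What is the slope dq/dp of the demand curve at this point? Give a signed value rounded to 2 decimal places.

-10.03

Ed = (dq/dp)·(p/q) ⇒ dq/dp = Ed·q/p = (-2.19)·8934/1950 = -10.0335…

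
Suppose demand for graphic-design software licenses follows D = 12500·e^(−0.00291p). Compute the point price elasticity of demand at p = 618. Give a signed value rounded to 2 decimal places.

-1.80

dD/dp = −0.00291·D = -6.0225. At p = 618, D = 2069.59.
Ed = (dD/dp)·(p/D) = (-6.0225) × (618/2069.59) = -1.7983…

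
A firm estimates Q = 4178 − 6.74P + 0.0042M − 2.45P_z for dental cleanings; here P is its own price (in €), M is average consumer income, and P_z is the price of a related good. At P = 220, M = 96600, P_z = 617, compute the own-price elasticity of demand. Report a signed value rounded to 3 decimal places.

-0.933

At the given values, Q = 4178 − 6.74(220) + 0.0042(96600) − 2.45(617) = 1589.27.
∂Q/∂P = −6.74.
E = (-6.74) × (220/1589.27) = -0.93300…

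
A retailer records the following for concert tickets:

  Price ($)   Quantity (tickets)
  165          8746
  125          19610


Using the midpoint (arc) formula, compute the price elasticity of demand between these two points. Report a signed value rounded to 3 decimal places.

%ΔQ = (19610 − 8746) / [(8746 + 19610)/2] = 10864/14178 = 0.766257…
%ΔP = (125 − 165) / [(165 + 125)/2] = -40/145 = -0.275862…
Arc Ed = %ΔQ / %ΔP = (10864/14178) / (-40/145) = -2.77768…

-2.778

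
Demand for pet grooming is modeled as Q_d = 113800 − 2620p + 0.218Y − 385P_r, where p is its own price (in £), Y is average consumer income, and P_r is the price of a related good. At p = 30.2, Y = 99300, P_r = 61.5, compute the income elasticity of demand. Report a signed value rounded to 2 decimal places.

0.66

At the given values, Q_d = 113800 − 2620(30.2) + 0.218(99300) − 385(61.5) = 32645.9.
∂Q_d/∂Y = 0.218.
E = (0.218) × (99300/32645.9) = 0.6630…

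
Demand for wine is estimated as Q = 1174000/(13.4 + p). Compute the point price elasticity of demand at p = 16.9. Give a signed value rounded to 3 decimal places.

-0.558

dQ/dp = −1174000/(13.4 + p)² = -1278.74. At p = 16.9, Q = 38745.9.
Ed = (dQ/dp)·(p/Q) = (-1278.74) × (16.9/38745.9) = -0.55775…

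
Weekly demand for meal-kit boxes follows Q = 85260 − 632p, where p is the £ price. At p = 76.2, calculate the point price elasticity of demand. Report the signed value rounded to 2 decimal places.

-1.30

dQ/dp = −632. At p = 76.2, Q = 85260 − 632(76.2) = 37101.6.
Ed = (dQ/dp)·(p/Q) = −632 × (76.2/37101.6) = -1.2980…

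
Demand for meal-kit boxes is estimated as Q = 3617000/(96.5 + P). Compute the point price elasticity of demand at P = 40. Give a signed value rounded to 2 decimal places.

-0.29

dQ/dP = −3617000/(96.5 + P)² = -194.126. At P = 40, Q = 26498.2.
Ed = (dQ/dP)·(P/Q) = (-194.126) × (40/26498.2) = -0.2930…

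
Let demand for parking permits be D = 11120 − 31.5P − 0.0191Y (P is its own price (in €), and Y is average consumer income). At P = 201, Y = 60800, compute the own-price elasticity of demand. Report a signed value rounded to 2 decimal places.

At the given values, D = 11120 − 31.5(201) − 0.0191(60800) = 3627.22.
∂D/∂P = −31.5.
E = (-31.5) × (201/3627.22) = -1.7455…

-1.75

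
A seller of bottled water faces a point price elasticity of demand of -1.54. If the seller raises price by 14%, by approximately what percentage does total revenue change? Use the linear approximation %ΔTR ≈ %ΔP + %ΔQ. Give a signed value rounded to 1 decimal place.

-7.6%

%ΔQ ≈ Ed × %ΔP = (-1.54) × (+14%) = -21.5600%
%ΔTR ≈ %ΔP + %ΔQ = (+14%) + (-21.5600%) = -7.5600%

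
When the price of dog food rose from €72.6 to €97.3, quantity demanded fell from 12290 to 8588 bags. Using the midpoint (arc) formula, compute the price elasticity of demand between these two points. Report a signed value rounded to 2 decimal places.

%ΔQ = (8588 − 12290) / [(12290 + 8588)/2] = -3702/10439 = -0.354631…
%ΔP = (97.3 − 72.6) / [(72.6 + 97.3)/2] = 24.7/84.95 = 0.290759…
Arc Ed = %ΔQ / %ΔP = (-3702/10439) / (24.7/84.95) = -1.2196…

-1.22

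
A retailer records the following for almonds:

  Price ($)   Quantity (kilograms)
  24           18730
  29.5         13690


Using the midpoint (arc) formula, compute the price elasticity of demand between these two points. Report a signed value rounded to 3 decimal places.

%ΔQ = (13690 − 18730) / [(18730 + 13690)/2] = -5040/16210 = -0.310919…
%ΔP = (29.5 − 24) / [(24 + 29.5)/2] = 5.5/26.75 = 0.205607…
Arc Ed = %ΔQ / %ΔP = (-5040/16210) / (5.5/26.75) = -1.51219…

-1.512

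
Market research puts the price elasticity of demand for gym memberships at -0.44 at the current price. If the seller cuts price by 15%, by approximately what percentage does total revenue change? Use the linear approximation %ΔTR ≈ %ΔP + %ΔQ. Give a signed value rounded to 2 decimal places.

%ΔQ ≈ Ed × %ΔP = (-0.44) × (-15%) = +6.6000%
%ΔTR ≈ %ΔP + %ΔQ = (-15%) + (+6.6000%) = -8.4000%

-8.40%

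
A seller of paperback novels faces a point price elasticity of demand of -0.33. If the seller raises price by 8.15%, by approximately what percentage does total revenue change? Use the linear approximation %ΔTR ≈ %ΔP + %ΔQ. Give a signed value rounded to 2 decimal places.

%ΔQ ≈ Ed × %ΔP = (-0.33) × (+8.15%) = -2.6895%
%ΔTR ≈ %ΔP + %ΔQ = (+8.15%) + (-2.6895%) = +5.4605%

+5.46%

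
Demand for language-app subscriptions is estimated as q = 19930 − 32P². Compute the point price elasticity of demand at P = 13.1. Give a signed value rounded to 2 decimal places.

-0.76

dq/dP = −2·32·P = -838.4. At P = 13.1, q = 14438.48.
Ed = (dq/dP)·(P/q) = (-838.4) × (13.1/14438.48) = -0.7606…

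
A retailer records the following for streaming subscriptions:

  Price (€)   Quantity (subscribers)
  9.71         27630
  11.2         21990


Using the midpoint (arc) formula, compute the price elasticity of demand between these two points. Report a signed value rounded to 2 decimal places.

%ΔQ = (21990 − 27630) / [(27630 + 21990)/2] = -5640/24810 = -0.227327…
%ΔP = (11.2 − 9.71) / [(9.71 + 11.2)/2] = 1.49/10.455 = 0.142515…
Arc Ed = %ΔQ / %ΔP = (-5640/24810) / (1.49/10.455) = -1.5951…

-1.60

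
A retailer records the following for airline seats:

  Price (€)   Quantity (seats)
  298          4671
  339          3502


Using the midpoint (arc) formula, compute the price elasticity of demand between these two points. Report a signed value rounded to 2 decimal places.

-2.22

%ΔQ = (3502 − 4671) / [(4671 + 3502)/2] = -1169/4086.5 = -0.286063…
%ΔP = (339 − 298) / [(298 + 339)/2] = 41/318.5 = 0.128728…
Arc Ed = %ΔQ / %ΔP = (-1169/4086.5) / (41/318.5) = -2.2222…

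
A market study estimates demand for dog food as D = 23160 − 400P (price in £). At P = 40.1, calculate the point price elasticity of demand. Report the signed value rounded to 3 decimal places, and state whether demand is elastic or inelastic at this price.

-2.253; elastic

dD/dP = −400. At P = 40.1, D = 23160 − 400(40.1) = 7120.
Ed = (dD/dP)·(P/D) = −400 × (40.1/7120) = -2.25280…
|Ed| = 2.253 > 1, so demand is elastic.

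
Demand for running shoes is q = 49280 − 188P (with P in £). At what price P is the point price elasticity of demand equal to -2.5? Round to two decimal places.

Ed = −188P/(49280 − 188P). Set this equal to -2.5:
188P = 2.5·(49280 − 188P) ⇒ 188P(1 + 2.5) = 2.5·49280
P = 2.5·49280 / (188·3.5) = 187.2340…

187.23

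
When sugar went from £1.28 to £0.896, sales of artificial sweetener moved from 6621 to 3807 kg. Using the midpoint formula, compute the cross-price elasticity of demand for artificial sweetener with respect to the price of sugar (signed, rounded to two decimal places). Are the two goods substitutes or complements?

%ΔQ_{artificial sweetener} = (3807 − 6621)/avg = -2814/5214 = -0.539700…
%ΔP_{sugar} = (0.896 − 1.28)/avg = -0.384/1.088 = -0.352941…
E_cross = (-2814/5214) / (-0.384/1.088) = 1.5291…
E_cross > 0 ⇒ the goods are substitutes.

1.53; substitutes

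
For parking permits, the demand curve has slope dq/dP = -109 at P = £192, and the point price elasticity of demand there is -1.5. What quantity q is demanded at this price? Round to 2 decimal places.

Ed = (dq/dP)·(P/q) ⇒ q = (dq/dP)·P/Ed = (-109)·192/(-1.5) = 13952

13952.00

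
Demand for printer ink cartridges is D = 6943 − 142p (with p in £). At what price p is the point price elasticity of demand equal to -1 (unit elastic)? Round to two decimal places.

24.45

Ed = −142p/(6943 − 142p). Set this equal to -1:
142p = 1·(6943 − 142p) ⇒ 142p(1 + 1) = 1·6943
p = 1·6943 / (142·2) = 24.4471…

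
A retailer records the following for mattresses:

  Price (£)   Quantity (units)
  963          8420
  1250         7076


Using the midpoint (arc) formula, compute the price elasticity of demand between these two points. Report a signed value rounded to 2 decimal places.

-0.67

%ΔQ = (7076 − 8420) / [(8420 + 7076)/2] = -1344/7748 = -0.173464…
%ΔP = (1250 − 963) / [(963 + 1250)/2] = 287/1106.5 = 0.259376…
Arc Ed = %ΔQ / %ΔP = (-1344/7748) / (287/1106.5) = -0.6687…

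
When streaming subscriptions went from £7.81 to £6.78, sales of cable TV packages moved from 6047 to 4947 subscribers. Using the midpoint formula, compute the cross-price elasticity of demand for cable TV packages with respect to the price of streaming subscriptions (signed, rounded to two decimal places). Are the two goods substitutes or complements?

1.42; substitutes

%ΔQ_{cable TV packages} = (4947 − 6047)/avg = -1100/5497 = -0.200109…
%ΔP_{streaming subscriptions} = (6.78 − 7.81)/avg = -1.03/7.295 = -0.141192…
E_cross = (-1100/5497) / (-1.03/7.295) = 1.4172…
E_cross > 0 ⇒ the goods are substitutes.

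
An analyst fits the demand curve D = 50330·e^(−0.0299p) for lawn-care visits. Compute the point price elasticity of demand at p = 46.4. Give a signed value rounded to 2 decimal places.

dD/dp = −0.0299·D = -375.816. At p = 46.4, D = 12569.1.
Ed = (dD/dp)·(p/D) = (-375.816) × (46.4/12569.1) = -1.3873…

-1.39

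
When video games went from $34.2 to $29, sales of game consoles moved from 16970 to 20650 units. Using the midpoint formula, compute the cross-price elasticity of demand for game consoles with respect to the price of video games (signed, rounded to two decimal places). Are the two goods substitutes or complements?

%ΔQ_{game consoles} = (20650 − 16970)/avg = 3680/18810 = 0.195640…
%ΔP_{video games} = (29 − 34.2)/avg = -5.2/31.6 = -0.164556…
E_cross = (3680/18810) / (-5.2/31.6) = -1.1888…
E_cross < 0 ⇒ the goods are complements.

-1.19; complements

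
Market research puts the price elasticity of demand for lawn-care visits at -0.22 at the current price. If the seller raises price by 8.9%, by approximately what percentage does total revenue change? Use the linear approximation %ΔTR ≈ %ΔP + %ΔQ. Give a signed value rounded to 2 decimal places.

%ΔQ ≈ Ed × %ΔP = (-0.22) × (+8.9%) = -1.9580%
%ΔTR ≈ %ΔP + %ΔQ = (+8.9%) + (-1.9580%) = +6.9420%

+6.94%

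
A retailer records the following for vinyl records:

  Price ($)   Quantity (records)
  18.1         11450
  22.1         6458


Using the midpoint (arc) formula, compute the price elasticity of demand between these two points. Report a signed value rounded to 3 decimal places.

-2.802

%ΔQ = (6458 − 11450) / [(11450 + 6458)/2] = -4992/8954 = -0.557516…
%ΔP = (22.1 − 18.1) / [(18.1 + 22.1)/2] = 4/20.1 = 0.199004…
Arc Ed = %ΔQ / %ΔP = (-4992/8954) / (4/20.1) = -2.80151…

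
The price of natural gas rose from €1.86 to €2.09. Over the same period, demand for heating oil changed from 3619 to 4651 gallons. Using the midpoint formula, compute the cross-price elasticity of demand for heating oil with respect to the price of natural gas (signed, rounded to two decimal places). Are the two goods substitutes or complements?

%ΔQ_{heating oil} = (4651 − 3619)/avg = 1032/4135 = 0.249576…
%ΔP_{natural gas} = (2.09 − 1.86)/avg = 0.23/1.975 = 0.116455…
E_cross = (1032/4135) / (0.23/1.975) = 2.1431…
E_cross > 0 ⇒ the goods are substitutes.

2.14; substitutes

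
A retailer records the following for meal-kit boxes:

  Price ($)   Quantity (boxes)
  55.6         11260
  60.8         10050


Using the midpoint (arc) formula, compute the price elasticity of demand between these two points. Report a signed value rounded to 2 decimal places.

-1.27

%ΔQ = (10050 − 11260) / [(11260 + 10050)/2] = -1210/10655 = -0.113561…
%ΔP = (60.8 − 55.6) / [(55.6 + 60.8)/2] = 5.2/58.2 = 0.089347…
Arc Ed = %ΔQ / %ΔP = (-1210/10655) / (5.2/58.2) = -1.2710…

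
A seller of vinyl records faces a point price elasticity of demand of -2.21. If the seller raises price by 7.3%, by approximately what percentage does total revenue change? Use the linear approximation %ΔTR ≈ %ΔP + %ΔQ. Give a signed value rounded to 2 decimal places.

-8.83%

%ΔQ ≈ Ed × %ΔP = (-2.21) × (+7.3%) = -16.1330%
%ΔTR ≈ %ΔP + %ΔQ = (+7.3%) + (-16.1330%) = -8.8330%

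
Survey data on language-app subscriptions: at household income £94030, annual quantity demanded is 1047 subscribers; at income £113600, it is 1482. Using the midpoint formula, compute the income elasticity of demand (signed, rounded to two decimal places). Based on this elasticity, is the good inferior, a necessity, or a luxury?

1.82; luxury

%ΔQ = (1482 − 1047)/[( 1047 + 1482)/2] = 435/1264.5 = 0.344009…
%ΔIncome = (113600 − 94030)/[( 94030 + 113600)/2] = 19570/103815 = 0.188508…
E_income = (435/1264.5) / (19570/103815) = 1.8249…
E_income > 1 ⇒ normal good, luxury.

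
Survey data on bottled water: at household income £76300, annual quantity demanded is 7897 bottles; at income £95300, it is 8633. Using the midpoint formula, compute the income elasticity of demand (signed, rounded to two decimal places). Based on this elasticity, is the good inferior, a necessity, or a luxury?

%ΔQ = (8633 − 7897)/[( 7897 + 8633)/2] = 736/8265 = 0.089050…
%ΔIncome = (95300 − 76300)/[( 76300 + 95300)/2] = 19000/85800 = 0.221445…
E_income = (736/8265) / (19000/85800) = 0.4021…
0 < E_income < 1 ⇒ normal good, necessity.

0.40; necessity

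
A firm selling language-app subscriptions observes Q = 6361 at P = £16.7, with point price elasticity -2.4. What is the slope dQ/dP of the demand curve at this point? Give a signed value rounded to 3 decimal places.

-914.156

Ed = (dQ/dP)·(P/Q) ⇒ dQ/dP = Ed·Q/P = (-2.4)·6361/16.7 = -914.15568…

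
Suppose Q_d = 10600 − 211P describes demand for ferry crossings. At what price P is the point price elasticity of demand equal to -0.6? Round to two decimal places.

Ed = −211P/(10600 − 211P). Set this equal to -0.6:
211P = 0.6·(10600 − 211P) ⇒ 211P(1 + 0.6) = 0.6·10600
P = 0.6·10600 / (211·1.6) = 18.8388…

18.84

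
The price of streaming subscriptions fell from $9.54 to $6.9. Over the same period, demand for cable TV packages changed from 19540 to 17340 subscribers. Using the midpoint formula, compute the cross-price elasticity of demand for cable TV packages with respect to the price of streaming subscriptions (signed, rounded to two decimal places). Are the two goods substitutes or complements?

0.37; substitutes

%ΔQ_{cable TV packages} = (17340 − 19540)/avg = -2200/18440 = -0.119305…
%ΔP_{streaming subscriptions} = (6.9 − 9.54)/avg = -2.64/8.22 = -0.321167…
E_cross = (-2200/18440) / (-2.64/8.22) = 0.3714…
E_cross > 0 ⇒ the goods are substitutes.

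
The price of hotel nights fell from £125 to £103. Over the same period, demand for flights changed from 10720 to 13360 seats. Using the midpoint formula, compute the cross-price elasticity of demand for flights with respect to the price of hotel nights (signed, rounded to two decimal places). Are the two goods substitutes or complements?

%ΔQ_{flights} = (13360 − 10720)/avg = 2640/12040 = 0.219269…
%ΔP_{hotel nights} = (103 − 125)/avg = -22/114 = -0.192982…
E_cross = (2640/12040) / (-22/114) = -1.1362…
E_cross < 0 ⇒ the goods are complements.

-1.14; complements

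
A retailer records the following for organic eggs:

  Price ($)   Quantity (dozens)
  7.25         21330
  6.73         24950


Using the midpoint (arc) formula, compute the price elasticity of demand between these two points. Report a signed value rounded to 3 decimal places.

-2.103

%ΔQ = (24950 − 21330) / [(21330 + 24950)/2] = 3620/23140 = 0.156439…
%ΔP = (6.73 − 7.25) / [(7.25 + 6.73)/2] = -0.52/6.99 = -0.074391…
Arc Ed = %ΔQ / %ΔP = (3620/23140) / (-0.52/6.99) = -2.10290…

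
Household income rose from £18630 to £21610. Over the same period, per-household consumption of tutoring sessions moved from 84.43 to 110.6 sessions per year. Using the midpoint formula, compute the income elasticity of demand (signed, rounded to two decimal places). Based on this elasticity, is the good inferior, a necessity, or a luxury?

1.81; luxury

%ΔQ = (110.6 − 84.43)/[( 84.43 + 110.6)/2] = 26.17/97.515 = 0.268368…
%ΔIncome = (21610 − 18630)/[( 18630 + 21610)/2] = 2980/20120 = 0.148111…
E_income = (26.17/97.515) / (2980/20120) = 1.8119…
E_income > 1 ⇒ normal good, luxury.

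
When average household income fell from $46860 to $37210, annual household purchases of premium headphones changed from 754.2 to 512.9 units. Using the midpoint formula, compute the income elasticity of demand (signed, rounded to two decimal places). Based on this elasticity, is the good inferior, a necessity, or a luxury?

%ΔQ = (512.9 − 754.2)/[( 754.2 + 512.9)/2] = -241.3/633.55 = -0.380869…
%ΔIncome = (37210 − 46860)/[( 46860 + 37210)/2] = -9650/42035 = -0.229570…
E_income = (-241.3/633.55) / (-9650/42035) = 1.6590…
E_income > 1 ⇒ normal good, luxury.

1.66; luxury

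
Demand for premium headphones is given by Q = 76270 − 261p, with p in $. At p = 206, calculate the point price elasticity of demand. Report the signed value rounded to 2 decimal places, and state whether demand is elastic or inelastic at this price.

dQ/dp = −261. At p = 206, Q = 76270 − 261(206) = 22504.
Ed = (dQ/dp)·(p/Q) = −261 × (206/22504) = -2.3891…
|Ed| = 2.39 > 1, so demand is elastic.

-2.39; elastic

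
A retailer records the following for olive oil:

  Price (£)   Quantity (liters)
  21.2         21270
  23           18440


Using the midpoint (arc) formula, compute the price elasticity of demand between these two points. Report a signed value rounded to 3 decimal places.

-1.750

%ΔQ = (18440 − 21270) / [(21270 + 18440)/2] = -2830/19855 = -0.142533…
%ΔP = (23 − 21.2) / [(21.2 + 23)/2] = 1.8/22.1 = 0.081447…
Arc Ed = %ΔQ / %ΔP = (-2830/19855) / (1.8/22.1) = -1.74999…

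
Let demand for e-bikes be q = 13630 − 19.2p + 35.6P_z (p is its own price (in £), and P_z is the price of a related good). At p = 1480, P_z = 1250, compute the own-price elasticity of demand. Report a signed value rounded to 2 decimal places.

-0.96

At the given values, q = 13630 − 19.2(1480) + 35.6(1250) = 29714.
∂q/∂p = −19.2.
E = (-19.2) × (1480/29714) = -0.9563…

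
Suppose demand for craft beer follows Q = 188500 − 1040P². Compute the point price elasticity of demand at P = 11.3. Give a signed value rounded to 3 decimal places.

-4.768

dQ/dP = −2·1040·P = -23504. At P = 11.3, Q = 55702.4.
Ed = (dQ/dP)·(P/Q) = (-23504) × (11.3/55702.4) = -4.76811…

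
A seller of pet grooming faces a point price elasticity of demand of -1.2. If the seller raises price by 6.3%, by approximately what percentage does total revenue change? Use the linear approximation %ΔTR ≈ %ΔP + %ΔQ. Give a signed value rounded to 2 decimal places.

%ΔQ ≈ Ed × %ΔP = (-1.2) × (+6.3%) = -7.5600%
%ΔTR ≈ %ΔP + %ΔQ = (+6.3%) + (-7.5600%) = -1.2600%

-1.26%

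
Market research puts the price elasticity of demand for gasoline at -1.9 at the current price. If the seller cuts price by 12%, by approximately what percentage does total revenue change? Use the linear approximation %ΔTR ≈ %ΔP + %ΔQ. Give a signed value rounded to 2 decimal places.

+10.80%

%ΔQ ≈ Ed × %ΔP = (-1.9) × (-12%) = +22.8000%
%ΔTR ≈ %ΔP + %ΔQ = (-12%) + (+22.8000%) = +10.8000%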